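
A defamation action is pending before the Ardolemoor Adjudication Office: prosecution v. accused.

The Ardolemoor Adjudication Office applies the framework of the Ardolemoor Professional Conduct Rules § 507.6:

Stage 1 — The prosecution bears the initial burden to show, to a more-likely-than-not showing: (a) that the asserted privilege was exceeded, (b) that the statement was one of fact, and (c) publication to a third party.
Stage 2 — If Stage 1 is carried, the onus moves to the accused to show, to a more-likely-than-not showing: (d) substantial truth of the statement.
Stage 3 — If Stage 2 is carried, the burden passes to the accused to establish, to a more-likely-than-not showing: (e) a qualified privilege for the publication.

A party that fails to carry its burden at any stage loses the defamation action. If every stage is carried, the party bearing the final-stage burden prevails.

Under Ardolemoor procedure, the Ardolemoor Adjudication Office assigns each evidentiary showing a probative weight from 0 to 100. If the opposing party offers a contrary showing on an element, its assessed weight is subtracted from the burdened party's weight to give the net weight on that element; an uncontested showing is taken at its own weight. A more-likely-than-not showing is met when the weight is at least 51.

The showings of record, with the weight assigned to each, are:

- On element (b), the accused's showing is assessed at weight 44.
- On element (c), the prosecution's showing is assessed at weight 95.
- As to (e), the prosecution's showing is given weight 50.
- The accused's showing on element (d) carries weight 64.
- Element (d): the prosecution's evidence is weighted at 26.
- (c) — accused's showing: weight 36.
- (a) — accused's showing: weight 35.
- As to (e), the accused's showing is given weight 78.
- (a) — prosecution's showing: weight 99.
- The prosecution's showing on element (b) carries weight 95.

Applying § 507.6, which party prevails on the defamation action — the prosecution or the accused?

Stage 1 (prosecution, a more-likely-than-not showing, weight is at least 51): (a) net 99−35=64 ≥ 51 — meets; (b) net 95−44=51 ≥ 51 — meets; (c) net 95−36=59 ≥ 51 — meets.
  The prosecution carries Stage 1; the accused now bears the burden.
Stage 2 (accused, a more-likely-than-not showing, weight is at least 51): (d) net 64−26=38 < 51 — fails.
  The accused does not carry Stage 2.
The analysis ends at Stage 2; the prosecution prevails.

prosecution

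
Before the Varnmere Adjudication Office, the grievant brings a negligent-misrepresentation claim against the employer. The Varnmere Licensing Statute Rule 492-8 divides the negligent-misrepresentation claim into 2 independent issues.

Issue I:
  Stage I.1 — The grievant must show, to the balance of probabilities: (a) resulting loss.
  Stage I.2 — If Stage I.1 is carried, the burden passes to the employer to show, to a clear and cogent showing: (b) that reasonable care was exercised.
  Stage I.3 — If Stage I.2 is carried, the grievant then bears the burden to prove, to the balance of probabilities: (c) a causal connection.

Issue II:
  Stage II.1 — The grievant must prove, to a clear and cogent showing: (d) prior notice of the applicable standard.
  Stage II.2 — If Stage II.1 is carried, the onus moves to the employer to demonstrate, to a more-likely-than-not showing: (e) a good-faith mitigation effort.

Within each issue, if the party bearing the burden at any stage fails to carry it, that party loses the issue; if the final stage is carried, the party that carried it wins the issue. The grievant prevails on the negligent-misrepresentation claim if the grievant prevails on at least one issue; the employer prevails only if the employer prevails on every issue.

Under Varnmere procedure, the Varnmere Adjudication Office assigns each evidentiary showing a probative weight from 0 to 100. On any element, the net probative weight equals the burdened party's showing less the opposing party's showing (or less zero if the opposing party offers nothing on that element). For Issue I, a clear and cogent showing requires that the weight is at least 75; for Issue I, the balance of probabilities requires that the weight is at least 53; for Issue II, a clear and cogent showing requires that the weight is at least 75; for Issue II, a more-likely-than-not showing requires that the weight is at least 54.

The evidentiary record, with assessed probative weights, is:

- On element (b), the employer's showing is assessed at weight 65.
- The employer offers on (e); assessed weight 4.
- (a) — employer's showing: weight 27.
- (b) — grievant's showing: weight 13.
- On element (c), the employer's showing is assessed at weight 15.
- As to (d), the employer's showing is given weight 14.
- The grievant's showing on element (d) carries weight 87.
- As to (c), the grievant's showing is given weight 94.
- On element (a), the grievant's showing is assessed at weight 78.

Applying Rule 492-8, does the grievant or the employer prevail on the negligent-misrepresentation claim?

— Issue I —
Stage I.1 (grievant, the balance of probabilities, weight is at least 53): (a) net 78−27=51 < 53 — fails.
  The grievant does not carry Stage I.1.
The analysis ends at Stage I.1; the employer prevails on this issue.
— Issue II —
Stage II.1 — burden on grievant; standard: a clear and cogent showing (weight is at least 75).
    (d): 87 − 14 = 73 < 75 [not met]
  Stage II.1 not carried; the grievant fails its burden.
So the employer prevails on this issue.
Per-issue: Issue I → employer; Issue II → employer. The grievant must prevail on at least one issue; overall, the employer prevails.

employer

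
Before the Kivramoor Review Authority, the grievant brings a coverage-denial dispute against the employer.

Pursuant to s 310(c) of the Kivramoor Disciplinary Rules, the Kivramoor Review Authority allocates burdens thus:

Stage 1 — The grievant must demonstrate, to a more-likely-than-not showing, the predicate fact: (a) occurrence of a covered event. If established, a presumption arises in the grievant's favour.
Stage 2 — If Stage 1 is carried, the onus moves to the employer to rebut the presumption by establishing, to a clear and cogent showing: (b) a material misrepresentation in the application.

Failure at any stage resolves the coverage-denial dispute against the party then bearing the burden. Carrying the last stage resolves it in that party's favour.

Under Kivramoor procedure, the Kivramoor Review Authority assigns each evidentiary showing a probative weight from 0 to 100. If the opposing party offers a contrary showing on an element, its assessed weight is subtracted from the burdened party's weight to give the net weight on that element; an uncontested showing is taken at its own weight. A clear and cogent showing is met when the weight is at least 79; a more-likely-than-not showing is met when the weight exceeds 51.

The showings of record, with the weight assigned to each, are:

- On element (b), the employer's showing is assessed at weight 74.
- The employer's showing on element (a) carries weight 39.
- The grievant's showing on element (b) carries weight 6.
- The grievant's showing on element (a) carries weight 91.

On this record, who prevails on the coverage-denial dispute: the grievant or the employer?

At Stage 1 the grievant must meet a more-likely-than-not showing (weight exceeds 51): on (a) the weight is 91 less the opposing 39 gives net 52, which does exceed 51, so (a) meets the standard.
  Stage 1 carried; the burden shifts to the employer.
At Stage 2 the employer must meet a clear and cogent showing (weight is at least 79): on (b) the weight is 74 less the opposing 6 gives net 68, which does not reach 79, so (b) does not meet the standard.
  The employer does not carry Stage 2.
The grievant prevails.

grievant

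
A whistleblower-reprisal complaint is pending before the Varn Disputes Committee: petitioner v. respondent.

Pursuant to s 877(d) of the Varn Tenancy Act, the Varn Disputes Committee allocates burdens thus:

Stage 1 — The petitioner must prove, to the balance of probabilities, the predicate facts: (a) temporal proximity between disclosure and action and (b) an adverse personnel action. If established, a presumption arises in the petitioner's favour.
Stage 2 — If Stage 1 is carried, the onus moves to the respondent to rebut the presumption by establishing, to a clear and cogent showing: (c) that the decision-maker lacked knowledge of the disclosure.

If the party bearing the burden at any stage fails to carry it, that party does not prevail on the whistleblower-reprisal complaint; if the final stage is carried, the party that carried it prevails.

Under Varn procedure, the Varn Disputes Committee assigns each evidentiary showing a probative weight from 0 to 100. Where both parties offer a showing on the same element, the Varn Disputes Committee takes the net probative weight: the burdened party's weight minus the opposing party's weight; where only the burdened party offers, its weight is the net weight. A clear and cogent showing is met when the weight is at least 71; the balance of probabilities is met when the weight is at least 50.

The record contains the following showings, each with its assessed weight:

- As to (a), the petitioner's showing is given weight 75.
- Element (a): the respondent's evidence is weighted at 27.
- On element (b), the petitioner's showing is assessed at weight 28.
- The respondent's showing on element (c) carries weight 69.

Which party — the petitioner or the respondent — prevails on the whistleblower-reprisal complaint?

Stage 1 — burden on petitioner; standard: the balance of probabilities (weight is at least 50).
    (a): 75 − 27 = 48 < 50 [not met]
    (b): 28 < 50 [not met]
  Stage 1 not carried; the petitioner fails its burden.
The analysis ends at Stage 1; the respondent prevails.

respondent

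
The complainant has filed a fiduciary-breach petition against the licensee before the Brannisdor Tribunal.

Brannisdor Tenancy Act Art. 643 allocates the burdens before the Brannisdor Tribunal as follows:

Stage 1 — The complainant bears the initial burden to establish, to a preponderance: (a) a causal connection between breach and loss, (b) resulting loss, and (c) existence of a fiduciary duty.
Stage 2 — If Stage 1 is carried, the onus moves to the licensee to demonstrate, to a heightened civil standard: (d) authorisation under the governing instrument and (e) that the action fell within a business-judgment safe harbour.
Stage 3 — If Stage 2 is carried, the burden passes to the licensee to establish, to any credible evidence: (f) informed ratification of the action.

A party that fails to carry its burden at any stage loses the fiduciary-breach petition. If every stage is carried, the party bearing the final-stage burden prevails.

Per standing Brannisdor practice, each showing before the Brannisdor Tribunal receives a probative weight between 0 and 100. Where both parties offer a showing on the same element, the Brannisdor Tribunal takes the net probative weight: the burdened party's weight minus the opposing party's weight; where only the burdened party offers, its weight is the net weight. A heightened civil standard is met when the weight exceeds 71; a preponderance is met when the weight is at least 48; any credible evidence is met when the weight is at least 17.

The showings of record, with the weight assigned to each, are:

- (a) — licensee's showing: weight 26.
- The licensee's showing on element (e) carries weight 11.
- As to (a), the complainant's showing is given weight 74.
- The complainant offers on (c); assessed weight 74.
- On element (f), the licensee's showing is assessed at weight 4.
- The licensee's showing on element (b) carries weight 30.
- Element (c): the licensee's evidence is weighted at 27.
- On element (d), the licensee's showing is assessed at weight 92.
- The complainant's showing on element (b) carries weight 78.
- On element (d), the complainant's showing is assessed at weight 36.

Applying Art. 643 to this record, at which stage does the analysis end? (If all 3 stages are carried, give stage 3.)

stage 1

At Stage 1 the complainant must meet a preponderance (weight is at least 48): on (a) the weight is 74 less the opposing 26 gives net 48, ≥ 48, so (a) meets the standard; on (b) the weight is 78 less the opposing 30 gives net 48, which does reach 48, so (b) meets the standard; on (c) the weight is 74 less the opposing 27 gives net 47, < 48, so (c) does not meet the standard.
  The complainant does not carry Stage 1.
So the licensee prevails.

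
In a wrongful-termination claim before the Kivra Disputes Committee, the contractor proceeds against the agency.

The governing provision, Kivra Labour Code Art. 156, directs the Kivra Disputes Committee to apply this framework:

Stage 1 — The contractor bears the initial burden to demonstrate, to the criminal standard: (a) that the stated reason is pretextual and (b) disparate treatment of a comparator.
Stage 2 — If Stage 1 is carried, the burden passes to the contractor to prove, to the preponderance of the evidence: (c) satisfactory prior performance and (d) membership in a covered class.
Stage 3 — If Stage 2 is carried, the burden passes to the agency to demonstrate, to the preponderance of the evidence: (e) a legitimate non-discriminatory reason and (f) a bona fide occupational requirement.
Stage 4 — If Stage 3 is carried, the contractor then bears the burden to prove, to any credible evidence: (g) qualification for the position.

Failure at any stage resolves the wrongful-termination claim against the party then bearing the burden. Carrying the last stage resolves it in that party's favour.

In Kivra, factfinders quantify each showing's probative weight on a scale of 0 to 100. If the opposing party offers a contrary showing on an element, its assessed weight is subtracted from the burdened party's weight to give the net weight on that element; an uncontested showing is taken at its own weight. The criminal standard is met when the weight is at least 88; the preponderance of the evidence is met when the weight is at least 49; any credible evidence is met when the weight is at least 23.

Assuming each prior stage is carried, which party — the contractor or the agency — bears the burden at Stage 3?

Stage 3's rule assigns the burden to the agency (to the preponderance of the evidence).

agency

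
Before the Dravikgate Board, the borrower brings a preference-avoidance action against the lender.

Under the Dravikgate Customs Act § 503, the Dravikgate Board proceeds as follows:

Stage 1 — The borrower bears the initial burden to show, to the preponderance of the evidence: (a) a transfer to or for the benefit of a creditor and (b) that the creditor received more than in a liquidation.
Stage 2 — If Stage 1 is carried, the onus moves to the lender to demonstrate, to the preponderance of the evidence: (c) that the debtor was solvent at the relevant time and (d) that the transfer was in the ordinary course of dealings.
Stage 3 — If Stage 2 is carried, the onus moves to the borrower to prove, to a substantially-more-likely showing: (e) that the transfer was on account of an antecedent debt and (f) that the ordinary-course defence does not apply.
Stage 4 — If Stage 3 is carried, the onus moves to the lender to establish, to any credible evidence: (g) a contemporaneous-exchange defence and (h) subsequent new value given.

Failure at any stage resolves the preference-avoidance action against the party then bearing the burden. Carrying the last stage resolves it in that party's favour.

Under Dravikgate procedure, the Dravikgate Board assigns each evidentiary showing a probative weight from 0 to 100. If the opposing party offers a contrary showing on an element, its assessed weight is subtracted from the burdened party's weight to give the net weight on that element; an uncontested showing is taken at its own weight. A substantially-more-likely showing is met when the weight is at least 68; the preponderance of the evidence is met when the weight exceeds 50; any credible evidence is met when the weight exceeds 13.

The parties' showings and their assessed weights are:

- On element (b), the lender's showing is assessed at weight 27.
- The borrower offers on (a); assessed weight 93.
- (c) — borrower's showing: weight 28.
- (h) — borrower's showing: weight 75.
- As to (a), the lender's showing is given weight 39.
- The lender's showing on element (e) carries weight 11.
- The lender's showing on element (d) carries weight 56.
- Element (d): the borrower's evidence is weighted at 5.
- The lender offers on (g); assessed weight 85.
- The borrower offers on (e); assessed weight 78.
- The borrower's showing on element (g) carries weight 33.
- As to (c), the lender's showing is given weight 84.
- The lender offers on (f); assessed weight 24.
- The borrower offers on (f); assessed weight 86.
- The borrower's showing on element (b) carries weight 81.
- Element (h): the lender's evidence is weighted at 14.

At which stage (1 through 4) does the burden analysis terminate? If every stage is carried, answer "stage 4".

stage 3

At Stage 1 the borrower must meet the preponderance of the evidence (weight exceeds 50): on (a) the weight is 93 less the opposing 39 gives net 54, > 50, so (a) meets the standard; on (b) the weight is 81 less the opposing 27 gives net 54, which does exceed 50, so (b) meets the standard.
  All elements met. The burden passes to the lender.
At Stage 2 the lender must meet the preponderance of the evidence (weight exceeds 50): on (c) the weight is 84 less the opposing 28 gives net 56, > 50, so (c) meets the standard; on (d) the weight is 56 less the opposing 5 gives net 51, which does exceed 50, so (d) meets the standard.
  All elements met. The burden passes to the borrower.
At Stage 3 the borrower must meet a substantially-more-likely showing (weight is at least 68): on (e) the weight is 78 less the opposing 11 gives net 67, which does not reach 68, so (e) does not meet the standard; on (f) the weight is 86 less the opposing 24 gives net 62, < 68, so (f) does not meet the standard.
  Stage 3 not carried; the borrower fails its burden.
The lender prevails.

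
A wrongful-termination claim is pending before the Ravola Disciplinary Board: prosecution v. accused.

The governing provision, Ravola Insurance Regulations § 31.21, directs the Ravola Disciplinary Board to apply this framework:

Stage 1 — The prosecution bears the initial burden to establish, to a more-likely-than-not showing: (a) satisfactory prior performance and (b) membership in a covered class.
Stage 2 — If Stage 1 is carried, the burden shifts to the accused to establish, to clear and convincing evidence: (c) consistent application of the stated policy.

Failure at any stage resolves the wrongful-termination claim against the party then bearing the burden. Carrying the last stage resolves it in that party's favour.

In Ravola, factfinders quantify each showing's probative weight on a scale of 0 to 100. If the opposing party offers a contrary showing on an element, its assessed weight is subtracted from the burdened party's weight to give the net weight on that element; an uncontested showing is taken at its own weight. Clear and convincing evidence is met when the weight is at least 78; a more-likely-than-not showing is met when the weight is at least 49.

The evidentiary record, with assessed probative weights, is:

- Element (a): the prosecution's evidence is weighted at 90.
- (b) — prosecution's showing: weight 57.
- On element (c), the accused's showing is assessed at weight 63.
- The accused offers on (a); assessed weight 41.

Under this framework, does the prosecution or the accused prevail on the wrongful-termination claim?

prosecution

At Stage 1 the prosecution must meet a more-likely-than-not showing (weight is at least 49): on (a) the weight is 90 less the opposing 41 gives net 49, ≥ 49, so (a) meets the standard; on (b) the weight is 57, which does reach 49, so (b) meets the standard.
  Stage 1 carried; the burden shifts to the accused.
At Stage 2 the accused must meet clear and convincing evidence (weight is at least 78): on (c) the weight is 63, < 78, so (c) does not meet the standard.
  Stage 2 not carried; the accused fails its burden.
The analysis ends at Stage 2; the prosecution prevails.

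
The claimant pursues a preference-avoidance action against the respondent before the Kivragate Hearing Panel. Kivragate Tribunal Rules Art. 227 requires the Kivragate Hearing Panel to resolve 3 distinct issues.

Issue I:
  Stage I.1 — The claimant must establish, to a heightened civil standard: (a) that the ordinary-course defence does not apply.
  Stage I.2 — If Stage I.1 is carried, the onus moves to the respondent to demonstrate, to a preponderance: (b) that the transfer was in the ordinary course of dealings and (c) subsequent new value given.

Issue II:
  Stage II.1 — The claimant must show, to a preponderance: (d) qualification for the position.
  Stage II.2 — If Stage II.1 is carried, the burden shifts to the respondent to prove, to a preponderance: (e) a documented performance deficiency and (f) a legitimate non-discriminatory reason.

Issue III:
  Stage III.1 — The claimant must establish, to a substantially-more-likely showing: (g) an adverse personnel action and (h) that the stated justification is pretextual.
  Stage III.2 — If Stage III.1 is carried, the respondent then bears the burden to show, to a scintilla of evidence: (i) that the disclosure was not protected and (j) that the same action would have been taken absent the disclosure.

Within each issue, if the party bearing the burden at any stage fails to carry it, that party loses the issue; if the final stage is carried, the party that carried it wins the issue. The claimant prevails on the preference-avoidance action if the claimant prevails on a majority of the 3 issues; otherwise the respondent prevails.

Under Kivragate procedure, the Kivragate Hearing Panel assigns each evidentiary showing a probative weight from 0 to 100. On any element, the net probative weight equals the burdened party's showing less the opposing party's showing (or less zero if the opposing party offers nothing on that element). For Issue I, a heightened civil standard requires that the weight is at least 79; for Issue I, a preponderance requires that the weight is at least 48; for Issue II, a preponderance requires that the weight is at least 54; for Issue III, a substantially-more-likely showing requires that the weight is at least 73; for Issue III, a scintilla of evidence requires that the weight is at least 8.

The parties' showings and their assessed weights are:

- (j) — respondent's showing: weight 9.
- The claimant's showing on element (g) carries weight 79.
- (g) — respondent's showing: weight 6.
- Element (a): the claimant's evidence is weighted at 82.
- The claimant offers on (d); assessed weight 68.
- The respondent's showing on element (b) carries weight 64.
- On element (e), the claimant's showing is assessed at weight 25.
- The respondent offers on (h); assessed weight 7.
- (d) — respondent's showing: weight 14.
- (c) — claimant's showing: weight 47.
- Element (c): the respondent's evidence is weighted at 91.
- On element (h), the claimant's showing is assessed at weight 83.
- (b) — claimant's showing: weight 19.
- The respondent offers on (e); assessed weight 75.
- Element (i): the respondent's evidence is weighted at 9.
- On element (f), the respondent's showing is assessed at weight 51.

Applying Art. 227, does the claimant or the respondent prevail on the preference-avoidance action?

claimant

— Issue I —
Stage I.1 — burden on claimant; standard: a heightened civil standard (weight is at least 79).
    (a): 82 ≥ 79 [met]
  Stage I.1 carried; the burden shifts to the respondent.
Stage I.2 — burden on respondent; standard: a preponderance (weight is at least 48).
    (b): 64 − 19 = 45 < 48 [not met]
    (c): 91 − 47 = 44 < 48 [not met]
  Not every element is met, so the respondent fails to carry Stage I.2.
The analysis ends at Stage I.2; the claimant prevails on this issue.
— Issue II —
Stage II.1 — burden on claimant; standard: a preponderance (weight is at least 54).
    (d): 68 − 14 = 54 ≥ 54 [met]
  Stage II.1 carried; the burden shifts to the respondent.
Stage II.2 — burden on respondent; standard: a preponderance (weight is at least 54).
    (e): 75 − 25 = 50 < 54 [not met]
    (f): 51 < 54 [not met]
  Stage II.2 not carried; the respondent fails its burden.
The claimant prevails on this issue.
— Issue III —
At Stage III.1 the claimant must meet a substantially-more-likely showing (weight is at least 73): on (g) the weight is 79 less the opposing 6 gives net 73, ≥ 73, so (g) meets the standard; on (h) the weight is 83 less the opposing 7 gives net 76, which does reach 73, so (h) meets the standard.
  Stage III.1 carried; the burden shifts to the respondent.
At Stage III.2 the respondent must meet a scintilla of evidence (weight is at least 8): on (i) the weight is 9, which does reach 8, so (i) meets the standard; on (j) the weight is 9, which does reach 8, so (j) meets the standard.
  The respondent carries the last stage.
Every stage carried; the respondent prevails on this issue.
Per-issue: Issue I → claimant; Issue II → claimant; Issue III → respondent. The claimant must prevail on a majority of issues; overall, the claimant prevails.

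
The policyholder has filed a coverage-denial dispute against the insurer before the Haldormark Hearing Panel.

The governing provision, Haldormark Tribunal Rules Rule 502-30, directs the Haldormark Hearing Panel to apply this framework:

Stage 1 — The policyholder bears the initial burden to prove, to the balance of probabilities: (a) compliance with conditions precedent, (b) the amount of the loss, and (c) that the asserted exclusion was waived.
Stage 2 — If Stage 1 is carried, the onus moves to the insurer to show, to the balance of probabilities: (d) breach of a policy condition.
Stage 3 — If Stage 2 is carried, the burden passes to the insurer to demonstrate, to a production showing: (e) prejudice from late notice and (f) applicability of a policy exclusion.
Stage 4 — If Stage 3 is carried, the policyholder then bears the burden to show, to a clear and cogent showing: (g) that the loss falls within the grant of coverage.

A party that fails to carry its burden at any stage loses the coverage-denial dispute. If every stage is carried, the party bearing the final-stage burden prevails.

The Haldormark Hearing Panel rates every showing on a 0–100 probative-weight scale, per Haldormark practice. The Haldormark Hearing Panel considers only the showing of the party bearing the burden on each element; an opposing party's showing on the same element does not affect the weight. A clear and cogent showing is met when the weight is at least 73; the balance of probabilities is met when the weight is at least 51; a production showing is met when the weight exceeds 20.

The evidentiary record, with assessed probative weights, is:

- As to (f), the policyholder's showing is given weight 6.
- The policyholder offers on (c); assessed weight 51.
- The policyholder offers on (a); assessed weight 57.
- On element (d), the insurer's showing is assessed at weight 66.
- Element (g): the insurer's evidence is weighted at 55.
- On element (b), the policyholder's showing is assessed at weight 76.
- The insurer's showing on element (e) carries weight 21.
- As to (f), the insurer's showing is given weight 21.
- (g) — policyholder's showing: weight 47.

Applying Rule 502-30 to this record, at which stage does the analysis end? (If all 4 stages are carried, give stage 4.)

stage 4

Stage 1 — burden on policyholder; standard: the balance of probabilities (weight is at least 51).
    (a): 57 ≥ 51 [met]
    (b): 76 ≥ 51 [met]
    (c): 51 ≥ 51 [met]
  All elements met. The burden passes to the insurer.
Stage 2 — burden on insurer; standard: the balance of probabilities (weight is at least 51).
    (d): 66 ≥ 51 [met]
  All elements met. The insurer retains the burden for Stage 3.
Stage 3 — burden on insurer; standard: a production showing (weight exceeds 20).
    (e): 21 > 20 [met]
    (f): 21 (policyholder's 6 disregarded) > 20 [met]
  All elements met. The burden passes to the policyholder.
Stage 4 — burden on policyholder; standard: a clear and cogent showing (weight is at least 73).
    (g): 47 (insurer's 55 disregarded) < 73 [not met]
  Stage 4 not carried; the policyholder fails its burden.
So the insurer prevails.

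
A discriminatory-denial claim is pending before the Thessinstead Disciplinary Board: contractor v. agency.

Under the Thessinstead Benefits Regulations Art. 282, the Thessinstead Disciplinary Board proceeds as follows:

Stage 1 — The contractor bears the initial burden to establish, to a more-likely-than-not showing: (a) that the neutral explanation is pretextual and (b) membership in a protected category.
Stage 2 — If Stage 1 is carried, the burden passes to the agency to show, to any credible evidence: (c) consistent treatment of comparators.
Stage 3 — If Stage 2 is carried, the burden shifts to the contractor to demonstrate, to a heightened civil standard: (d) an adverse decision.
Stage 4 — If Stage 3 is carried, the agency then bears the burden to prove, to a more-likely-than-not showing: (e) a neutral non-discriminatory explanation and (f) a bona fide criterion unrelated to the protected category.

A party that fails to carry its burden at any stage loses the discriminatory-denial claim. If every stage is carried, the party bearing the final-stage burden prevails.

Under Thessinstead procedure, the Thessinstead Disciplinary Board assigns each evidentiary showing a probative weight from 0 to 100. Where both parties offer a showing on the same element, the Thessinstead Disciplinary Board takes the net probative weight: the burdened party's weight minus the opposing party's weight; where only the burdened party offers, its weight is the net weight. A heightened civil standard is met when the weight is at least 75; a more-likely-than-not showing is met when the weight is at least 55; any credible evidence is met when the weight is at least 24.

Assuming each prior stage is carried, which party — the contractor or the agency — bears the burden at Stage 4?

agency

Stage 4's rule assigns the burden to the agency (to a more-likely-than-not showing).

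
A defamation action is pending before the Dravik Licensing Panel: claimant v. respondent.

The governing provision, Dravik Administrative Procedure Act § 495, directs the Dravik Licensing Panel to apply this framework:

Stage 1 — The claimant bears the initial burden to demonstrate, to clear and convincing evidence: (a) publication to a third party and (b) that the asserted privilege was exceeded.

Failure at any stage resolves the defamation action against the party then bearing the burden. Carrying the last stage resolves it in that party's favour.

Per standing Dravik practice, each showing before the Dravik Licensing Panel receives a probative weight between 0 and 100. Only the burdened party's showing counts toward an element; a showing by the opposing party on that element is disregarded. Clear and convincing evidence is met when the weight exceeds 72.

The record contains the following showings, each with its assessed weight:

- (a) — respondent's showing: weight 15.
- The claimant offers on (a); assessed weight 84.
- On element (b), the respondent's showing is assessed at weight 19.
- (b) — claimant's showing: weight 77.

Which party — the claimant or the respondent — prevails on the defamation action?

Stage 1 (claimant, clear and convincing evidence, weight exceeds 72): (a) 84 (respondent's 15 disregarded) > 72 — meets; (b) 77 (respondent's 19 disregarded) > 72 — meets.
  The claimant carries the last stage.
All stages carried — the claimant prevails.

claimant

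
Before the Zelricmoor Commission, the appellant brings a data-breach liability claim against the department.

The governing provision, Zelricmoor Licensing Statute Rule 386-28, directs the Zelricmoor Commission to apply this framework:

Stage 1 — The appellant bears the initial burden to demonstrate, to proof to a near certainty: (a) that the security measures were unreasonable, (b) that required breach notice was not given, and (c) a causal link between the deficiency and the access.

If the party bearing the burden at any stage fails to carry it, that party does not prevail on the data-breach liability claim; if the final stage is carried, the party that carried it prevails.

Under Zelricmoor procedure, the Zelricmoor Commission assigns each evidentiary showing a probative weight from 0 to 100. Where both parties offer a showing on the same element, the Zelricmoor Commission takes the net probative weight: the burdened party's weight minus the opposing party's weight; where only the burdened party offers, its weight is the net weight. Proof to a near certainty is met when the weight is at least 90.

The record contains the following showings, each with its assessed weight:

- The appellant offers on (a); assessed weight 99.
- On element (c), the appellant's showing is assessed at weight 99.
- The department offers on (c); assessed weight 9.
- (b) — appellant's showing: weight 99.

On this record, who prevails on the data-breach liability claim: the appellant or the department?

appellant

Stage 1 (appellant, proof to a near certainty, weight is at least 90): (a) 99 ≥ 90 — meets; (b) 99 ≥ 90 — meets; (c) net 99−9=90 ≥ 90 — meets.
  The appellant carries the last stage.
Every stage carried; the appellant prevails.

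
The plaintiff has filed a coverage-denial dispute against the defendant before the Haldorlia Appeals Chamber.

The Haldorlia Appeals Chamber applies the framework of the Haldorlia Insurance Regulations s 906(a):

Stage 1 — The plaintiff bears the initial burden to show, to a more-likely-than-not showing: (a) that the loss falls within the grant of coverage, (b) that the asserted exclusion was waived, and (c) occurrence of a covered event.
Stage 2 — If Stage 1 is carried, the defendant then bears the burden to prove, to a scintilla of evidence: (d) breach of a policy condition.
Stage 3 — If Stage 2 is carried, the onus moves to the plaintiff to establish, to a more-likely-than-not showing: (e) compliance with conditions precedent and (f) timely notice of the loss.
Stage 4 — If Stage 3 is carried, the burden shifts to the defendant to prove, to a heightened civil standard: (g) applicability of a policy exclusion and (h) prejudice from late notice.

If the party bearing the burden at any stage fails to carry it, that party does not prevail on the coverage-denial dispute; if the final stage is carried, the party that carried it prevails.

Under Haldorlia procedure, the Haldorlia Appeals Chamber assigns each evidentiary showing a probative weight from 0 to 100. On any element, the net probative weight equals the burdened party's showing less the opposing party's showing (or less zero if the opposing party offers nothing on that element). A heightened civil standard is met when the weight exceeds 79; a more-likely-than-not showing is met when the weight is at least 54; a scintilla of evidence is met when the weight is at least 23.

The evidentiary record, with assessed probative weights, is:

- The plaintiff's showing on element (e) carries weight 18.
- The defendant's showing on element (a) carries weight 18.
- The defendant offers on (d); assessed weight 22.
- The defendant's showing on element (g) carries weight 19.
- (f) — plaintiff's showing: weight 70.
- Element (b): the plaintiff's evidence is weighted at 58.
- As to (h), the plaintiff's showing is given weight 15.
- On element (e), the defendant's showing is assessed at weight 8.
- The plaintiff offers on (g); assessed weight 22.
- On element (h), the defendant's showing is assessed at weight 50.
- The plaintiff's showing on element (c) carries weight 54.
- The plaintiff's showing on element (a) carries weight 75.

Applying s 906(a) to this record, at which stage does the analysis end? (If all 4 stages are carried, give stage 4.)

stage 2

At Stage 1 the plaintiff must meet a more-likely-than-not showing (weight is at least 54): on (a) the weight is 75 less the opposing 18 gives net 57, which does reach 54, so (a) meets the standard; on (b) the weight is 58, which does reach 54, so (b) meets the standard; on (c) the weight is 54, which does reach 54, so (c) meets the standard.
  Stage 1 is satisfied; the onus moves to the defendant.
At Stage 2 the defendant must meet a scintilla of evidence (weight is at least 23): on (d) the weight is 22, which does not reach 23, so (d) does not meet the standard.
  Stage 2 not carried; the defendant fails its burden.
So the plaintiff prevails.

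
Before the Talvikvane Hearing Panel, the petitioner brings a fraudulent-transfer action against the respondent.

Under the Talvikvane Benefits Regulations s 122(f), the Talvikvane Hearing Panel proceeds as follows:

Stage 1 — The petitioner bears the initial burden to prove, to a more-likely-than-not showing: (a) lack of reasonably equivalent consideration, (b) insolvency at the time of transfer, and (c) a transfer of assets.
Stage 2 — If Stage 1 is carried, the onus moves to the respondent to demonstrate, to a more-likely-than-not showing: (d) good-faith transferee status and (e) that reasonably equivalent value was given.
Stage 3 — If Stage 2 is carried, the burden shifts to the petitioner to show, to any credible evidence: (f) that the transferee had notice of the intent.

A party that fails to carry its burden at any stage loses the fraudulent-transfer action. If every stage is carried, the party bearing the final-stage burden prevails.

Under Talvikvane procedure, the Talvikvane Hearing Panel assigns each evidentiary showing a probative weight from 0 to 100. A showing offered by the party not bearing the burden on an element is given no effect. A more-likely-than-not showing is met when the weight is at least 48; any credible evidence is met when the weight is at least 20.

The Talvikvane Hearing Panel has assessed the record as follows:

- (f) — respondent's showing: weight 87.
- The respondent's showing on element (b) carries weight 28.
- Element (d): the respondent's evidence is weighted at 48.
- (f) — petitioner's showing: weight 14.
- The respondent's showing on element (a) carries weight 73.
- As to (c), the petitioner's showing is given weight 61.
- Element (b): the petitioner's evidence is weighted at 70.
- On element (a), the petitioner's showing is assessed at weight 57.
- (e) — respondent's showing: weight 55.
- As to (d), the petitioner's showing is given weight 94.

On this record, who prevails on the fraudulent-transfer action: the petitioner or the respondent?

At Stage 1 the petitioner must meet a more-likely-than-not showing (weight is at least 48): on (a) the weight is 57 (the respondent's 73 is given no effect), which does reach 48, so (a) meets the standard; on (b) the weight is 70 (the respondent's 28 is given no effect), ≥ 48, so (b) meets the standard; on (c) the weight is 61, which does reach 48, so (c) meets the standard.
  The petitioner carries Stage 1; the respondent now bears the burden.
At Stage 2 the respondent must meet a more-likely-than-not showing (weight is at least 48): on (d) the weight is 48 (the petitioner's 94 is given no effect), ≥ 48, so (d) meets the standard; on (e) the weight is 55, ≥ 48, so (e) meets the standard.
  All elements met. The burden passes to the petitioner.
At Stage 3 the petitioner must meet any credible evidence (weight is at least 20): on (f) the weight is 14 (the respondent's 87 is given no effect), < 20, so (f) does not meet the standard.
  The petitioner does not carry Stage 3.
The respondent prevails.

respondent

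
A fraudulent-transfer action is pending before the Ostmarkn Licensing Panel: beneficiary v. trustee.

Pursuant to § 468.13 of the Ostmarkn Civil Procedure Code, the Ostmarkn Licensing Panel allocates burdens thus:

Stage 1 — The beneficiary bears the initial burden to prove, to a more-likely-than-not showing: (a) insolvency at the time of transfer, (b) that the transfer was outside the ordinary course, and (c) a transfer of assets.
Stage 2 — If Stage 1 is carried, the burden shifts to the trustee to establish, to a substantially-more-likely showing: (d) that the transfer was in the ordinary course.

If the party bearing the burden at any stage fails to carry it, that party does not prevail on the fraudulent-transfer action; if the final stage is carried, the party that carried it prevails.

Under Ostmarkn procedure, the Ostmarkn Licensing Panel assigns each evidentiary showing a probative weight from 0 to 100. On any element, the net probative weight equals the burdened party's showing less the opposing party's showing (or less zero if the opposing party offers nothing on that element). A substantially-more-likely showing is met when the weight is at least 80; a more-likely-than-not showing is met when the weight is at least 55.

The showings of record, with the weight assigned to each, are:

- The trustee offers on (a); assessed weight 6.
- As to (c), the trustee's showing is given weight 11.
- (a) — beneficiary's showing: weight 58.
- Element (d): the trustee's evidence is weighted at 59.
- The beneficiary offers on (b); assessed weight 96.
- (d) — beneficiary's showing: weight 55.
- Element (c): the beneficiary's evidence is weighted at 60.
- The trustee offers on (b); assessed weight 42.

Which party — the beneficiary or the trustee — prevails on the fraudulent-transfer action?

trustee

Stage 1 (beneficiary, a more-likely-than-not showing, weight is at least 55): (a) net 58−6=52 < 55 — fails; (b) net 96−42=54 < 55 — fails; (c) net 60−11=49 < 55 — fails.
  Stage 1 not carried; the beneficiary fails its burden.
The trustee prevails.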